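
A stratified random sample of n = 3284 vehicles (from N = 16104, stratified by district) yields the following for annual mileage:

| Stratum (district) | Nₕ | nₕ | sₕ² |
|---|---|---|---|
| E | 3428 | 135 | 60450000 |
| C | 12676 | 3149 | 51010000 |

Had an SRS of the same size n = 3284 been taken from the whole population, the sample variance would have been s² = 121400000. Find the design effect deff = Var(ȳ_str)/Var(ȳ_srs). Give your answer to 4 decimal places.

0.9186

Var(ȳ_str) = Σ Wₕ²(1−fₕ)sₕ²/nₕ with Wₕ = Nₕ/16104:
  E: (3428/16104)²·(1−135/3428)·60450000/135 = 19490.705
  C: (12676/16104)²·(1−3149/12676)·51010000/3149 = 7543.1637
  → Var(ȳ_str) = 27033.869.
Var(ȳ_srs) = (1 − 3284/16104)·121400000/3284 = 29428.614.
deff = 27033.869 / 29428.614 = 0.9186.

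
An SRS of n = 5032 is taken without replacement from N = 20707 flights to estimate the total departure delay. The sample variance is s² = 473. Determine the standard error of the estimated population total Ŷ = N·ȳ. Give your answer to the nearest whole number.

Var(Ŷ) = N²·Var(ȳ) = N²·(1 − n/N)·s²/n.
f = 5032/20707 = 0.24300961; Var(ȳ) = 0.75699039·473/5032 = 0.071155893.
Var(Ŷ) = 20707² · 0.071155893 = 3.0510213 × 10^7.
SE(Ŷ) = √(3.0510213 × 10^7) = 5524.

5524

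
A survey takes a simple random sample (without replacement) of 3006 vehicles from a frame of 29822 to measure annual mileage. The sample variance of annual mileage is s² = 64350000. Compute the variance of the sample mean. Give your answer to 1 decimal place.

Under SRS without replacement, Var(ȳ) = (1 − f)·s²/n with f = n/N = 3006/29822 = 0.10079807.
Var(ȳ) = (1 − 0.10079807)·64350000/3006 = 0.89920193·21407.186 = 19249.383.

19249.4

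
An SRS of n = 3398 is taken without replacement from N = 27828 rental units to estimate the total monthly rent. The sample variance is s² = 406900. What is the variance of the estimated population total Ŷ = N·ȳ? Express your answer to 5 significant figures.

8.1409 × 10^10

Var(Ŷ) = N²·Var(ȳ) = N²·(1 − n/N)·s²/n.
f = 3398/27828 = 0.12210723; Var(ȳ) = 0.87789277·406900/3398 = 105.12495.
Var(Ŷ) = 27828² · 105.12495 = 8.1408507 × 10^10.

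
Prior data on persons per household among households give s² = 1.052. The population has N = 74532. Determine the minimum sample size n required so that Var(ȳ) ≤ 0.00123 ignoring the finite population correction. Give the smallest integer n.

856

Without fpc, n₀ = s²/D = 1.052/0.00123 = 855.2846.
Rounding up, n = 856.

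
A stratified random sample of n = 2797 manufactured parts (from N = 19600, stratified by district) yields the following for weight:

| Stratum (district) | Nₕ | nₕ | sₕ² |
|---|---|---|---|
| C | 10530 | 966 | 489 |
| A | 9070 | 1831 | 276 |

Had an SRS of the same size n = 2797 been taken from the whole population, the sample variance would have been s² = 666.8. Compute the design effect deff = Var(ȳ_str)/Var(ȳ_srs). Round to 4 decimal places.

Var(ȳ_str) = Σ Wₕ²(1−fₕ)sₕ²/nₕ with Wₕ = Nₕ/19600:
  C: (10530/19600)²·(1−966/10530)·489/966 = 0.13270507
  A: (9070/19600)²·(1−1831/9070)·276/1831 = 0.025762883
  → Var(ȳ_str) = 0.15846795.
Var(ȳ_srs) = (1 − 2797/19600)·666.8/2797 = 0.20437788.
deff = 0.15846795 / 0.20437788 = 0.7754.

0.7754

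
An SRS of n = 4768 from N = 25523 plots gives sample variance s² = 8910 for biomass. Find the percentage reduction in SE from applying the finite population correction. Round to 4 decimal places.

9.8231

f = n/N = 4768/25523 = 0.18681190.
SE_no-fpc = √(s²/n) = 1.367007; SE_fpc = √((1−f)s²/n) = 1.2327251.
Ratio = √(1−f) = 0.90176943. Reduction = 100·(1 − 0.90176943) = 9.8231%.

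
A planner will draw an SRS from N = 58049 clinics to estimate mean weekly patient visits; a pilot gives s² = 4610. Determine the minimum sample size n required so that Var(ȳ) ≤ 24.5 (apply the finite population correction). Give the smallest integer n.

Without fpc, n₀ = s²/D = 4610/24.5 = 188.1633.
With fpc, (1 − n/N)·s²/n ≤ D requires n ≥ n₀/(1 + n₀/N) = 188.1633/(1 + 188.1633/58049) = 187.5553.
Rounding up, n = 188.

188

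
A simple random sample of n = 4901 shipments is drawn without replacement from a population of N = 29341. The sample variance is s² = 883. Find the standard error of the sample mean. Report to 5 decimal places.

0.38739

Under SRS without replacement, Var(ȳ) = (1 − f)·s²/n with f = n/N = 4901/29341 = 0.16703589.
Var(ȳ) = (1 − 0.16703589)·883/4901 = 0.83296411·0.18016731 = 0.15007291.
SE(ȳ) = √(0.15007291) = 0.38739.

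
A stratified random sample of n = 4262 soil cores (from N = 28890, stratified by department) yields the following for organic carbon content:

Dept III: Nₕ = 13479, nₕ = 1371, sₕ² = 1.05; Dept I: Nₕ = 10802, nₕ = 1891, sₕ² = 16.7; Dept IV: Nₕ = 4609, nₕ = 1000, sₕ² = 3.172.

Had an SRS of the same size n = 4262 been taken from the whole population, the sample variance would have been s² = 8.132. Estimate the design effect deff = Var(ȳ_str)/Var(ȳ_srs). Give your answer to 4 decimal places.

0.7571

Var(ȳ_str) = Σ Wₕ²(1−fₕ)sₕ²/nₕ with Wₕ = Nₕ/28890:
  Dept III: (13479/28890)²·(1−1371/13479)·1.05/1371 = 1.497569 × 10^-4
  Dept I: (10802/28890)²·(1−1891/10802)·16.7/1891 = 0.0010184987
  Dept IV: (4609/28890)²·(1−1000/4609)·3.172/1000 = 6.321668 × 10^-5
  → Var(ȳ_str) = 0.0012314723.
Var(ȳ_srs) = (1 − 4262/28890)·8.132/4262 = 0.0016265429.
deff = 0.0012314723 / 0.0016265429 = 0.7571.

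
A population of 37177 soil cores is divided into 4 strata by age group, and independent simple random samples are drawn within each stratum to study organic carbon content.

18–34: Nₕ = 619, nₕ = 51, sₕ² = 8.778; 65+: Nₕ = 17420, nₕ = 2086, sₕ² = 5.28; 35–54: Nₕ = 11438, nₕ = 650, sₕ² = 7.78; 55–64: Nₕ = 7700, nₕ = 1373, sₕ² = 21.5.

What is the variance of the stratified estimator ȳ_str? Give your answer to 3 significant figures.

0.00215

Var(ȳ_str) = Σₕ Wₕ²(1 − fₕ)sₕ²/nₕ with Wₕ = Nₕ/N, N = 37177.
18–34: Wₕ = 0.01665008; term = 0.01665008²·(1 − 0.08239095)·8.778/51 = 4.3784027 × 10^-5.
65+: Wₕ = 0.46856928; term = 0.46856928²·(1 − 0.11974742)·5.28/2086 = 4.8918659 × 10^-4.
35–54: Wₕ = 0.30766334; term = 0.30766334²·(1 − 0.05682812)·7.78/650 = 0.0010685838.
55–64: Wₕ = 0.20711730; term = 0.20711730²·(1 − 0.17831169)·21.5/1373 = 5.5196025 × 10^-4.
Sum = 0.0021535147.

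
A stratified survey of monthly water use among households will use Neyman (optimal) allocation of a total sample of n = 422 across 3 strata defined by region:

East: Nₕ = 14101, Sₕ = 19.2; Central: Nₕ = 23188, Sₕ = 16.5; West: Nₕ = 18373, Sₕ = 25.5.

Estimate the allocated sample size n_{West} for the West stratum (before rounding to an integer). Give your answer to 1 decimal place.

Neyman allocation: nₕ = n·NₕSₕ / Σⱼ NⱼSⱼ.
Σ NⱼSⱼ = 14101·19.2 + 23188·16.5 + 18373·25.5 = 1.1218527 × 10^6.
n_{West} = 422·18373·25.5 / (1.1218527 × 10^6) = 176.2.

176.2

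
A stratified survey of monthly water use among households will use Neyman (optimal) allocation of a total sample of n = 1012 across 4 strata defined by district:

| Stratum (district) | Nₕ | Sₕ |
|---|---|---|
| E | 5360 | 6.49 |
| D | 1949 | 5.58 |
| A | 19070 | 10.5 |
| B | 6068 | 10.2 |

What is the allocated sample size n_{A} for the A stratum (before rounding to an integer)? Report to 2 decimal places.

658.36

Neyman allocation: nₕ = n·NₕSₕ / Σⱼ NⱼSⱼ.
Σ NⱼSⱼ = 5360·6.49 + 1949·5.58 + 19070·10.5 + 6068·10.2 = 307790.42.
n_{A} = 1012·19070·10.5 / 307790.42 = 658.36.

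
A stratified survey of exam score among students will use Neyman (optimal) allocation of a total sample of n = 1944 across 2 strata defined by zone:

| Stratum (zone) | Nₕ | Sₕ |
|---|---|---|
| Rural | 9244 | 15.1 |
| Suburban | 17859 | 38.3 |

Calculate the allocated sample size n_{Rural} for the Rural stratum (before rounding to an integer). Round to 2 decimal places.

Neyman allocation: nₕ = n·NₕSₕ / Σⱼ NⱼSⱼ.
Σ NⱼSⱼ = 9244·15.1 + 17859·38.3 = 823584.1.
n_{Rural} = 1944·9244·15.1 / 823584.1 = 329.48.

329.48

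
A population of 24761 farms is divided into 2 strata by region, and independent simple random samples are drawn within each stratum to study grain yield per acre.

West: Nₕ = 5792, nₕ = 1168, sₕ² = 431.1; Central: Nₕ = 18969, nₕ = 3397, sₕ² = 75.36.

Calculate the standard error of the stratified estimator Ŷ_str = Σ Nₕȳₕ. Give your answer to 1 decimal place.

Var(Ŷ_str) = Σₕ Nₕ²(1 − fₕ)sₕ²/nₕ.
West: 5792²·(1 − 1168/5792)·431.1/1168 = 9.8851112 × 10^6.
Central: 18969²·(1 − 3397/18969)·75.36/3397 = 6.5529096 × 10^6.
Sum = 1.6438021 × 10^7.
SE = √(1.6438021 × 10^7) = 4054.4.

4054.4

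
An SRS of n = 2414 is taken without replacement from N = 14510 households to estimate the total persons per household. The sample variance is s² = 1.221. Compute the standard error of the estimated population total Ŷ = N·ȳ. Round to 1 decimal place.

Var(Ŷ) = N²·Var(ȳ) = N²·(1 − n/N)·s²/n.
f = 2414/14510 = 0.16636802; Var(ȳ) = 0.83363198·1.221/2414 = 4.2165064 × 10^-4.
Var(Ŷ) = 14510² · (4.2165064 × 10^-4) = 88774.368.
SE(Ŷ) = √(88774.368) = 298.0.

298.0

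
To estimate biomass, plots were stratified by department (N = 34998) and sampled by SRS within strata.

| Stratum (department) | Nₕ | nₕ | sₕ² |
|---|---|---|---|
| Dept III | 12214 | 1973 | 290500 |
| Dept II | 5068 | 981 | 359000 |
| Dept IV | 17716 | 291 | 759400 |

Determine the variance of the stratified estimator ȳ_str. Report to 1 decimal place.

678.9

Var(ȳ_str) = Σₕ Wₕ²(1 − fₕ)sₕ²/nₕ with Wₕ = Nₕ/N, N = 34998.
Dept III: Wₕ = 0.34899137; term = 0.34899137²·(1 − 0.16153594)·290500/1973 = 15.036019.
Dept II: Wₕ = 0.14480827; term = 0.14480827²·(1 − 0.19356748)·359000/981 = 6.1884264.
Dept IV: Wₕ = 0.50620035; term = 0.50620035²·(1 − 0.01642583)·759400/291 = 657.70268.
Sum = 678.92713.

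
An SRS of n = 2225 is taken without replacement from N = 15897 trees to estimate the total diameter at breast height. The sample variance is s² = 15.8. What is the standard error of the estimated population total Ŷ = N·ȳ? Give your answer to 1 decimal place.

1242.3

Var(Ŷ) = N²·Var(ȳ) = N²·(1 − n/N)·s²/n.
f = 2225/15897 = 0.13996352; Var(ȳ) = 0.86003648·15.8/2225 = 0.0061072254.
Var(Ŷ) = 15897² · 0.0061072254 = 1.5433851 × 10^6.
SE(Ŷ) = √(1.5433851 × 10^6) = 1242.3.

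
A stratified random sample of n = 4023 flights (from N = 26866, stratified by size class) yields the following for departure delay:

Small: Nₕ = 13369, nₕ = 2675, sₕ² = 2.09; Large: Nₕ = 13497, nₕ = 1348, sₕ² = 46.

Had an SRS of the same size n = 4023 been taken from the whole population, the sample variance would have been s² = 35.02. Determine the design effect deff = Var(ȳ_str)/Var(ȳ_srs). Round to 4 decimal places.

1.0683

Var(ȳ_str) = Σ Wₕ²(1−fₕ)sₕ²/nₕ with Wₕ = Nₕ/26866:
  Small: (13369/26866)²·(1−2675/13369)·2.09/2675 = 1.5475888 × 10^-4
  Large: (13497/26866)²·(1−1348/13497)·46/1348 = 0.0077524629
  → Var(ȳ_str) = 0.0079072218.
Var(ȳ_srs) = (1 − 4023/26866)·35.02/4023 = 0.0074014403.
deff = 0.0079072218 / 0.0074014403 = 1.0683.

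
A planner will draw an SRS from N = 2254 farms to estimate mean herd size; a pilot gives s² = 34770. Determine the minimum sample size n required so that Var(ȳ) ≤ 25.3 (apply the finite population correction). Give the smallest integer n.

854

Without fpc, n₀ = s²/D = 34770/25.3 = 1374.3083.
With fpc, (1 − n/N)·s²/n ≤ D requires n ≥ n₀/(1 + n₀/N) = 1374.3083/(1 + 1374.3083/2254) = 853.7563.
Rounding up, n = 854.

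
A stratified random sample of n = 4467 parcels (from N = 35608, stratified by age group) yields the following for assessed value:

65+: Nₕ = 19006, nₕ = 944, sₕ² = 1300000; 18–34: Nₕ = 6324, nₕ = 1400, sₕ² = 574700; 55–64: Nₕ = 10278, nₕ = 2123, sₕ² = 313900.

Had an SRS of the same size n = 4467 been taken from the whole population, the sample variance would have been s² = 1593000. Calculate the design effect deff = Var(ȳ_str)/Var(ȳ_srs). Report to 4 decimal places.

1.2592

Var(ȳ_str) = Σ Wₕ²(1−fₕ)sₕ²/nₕ with Wₕ = Nₕ/35608:
  65+: (19006/35608)²·(1−944/19006)·1300000/944 = 372.84881
  18–34: (6324/35608)²·(1−1400/6324)·574700/1400 = 10.081564
  55–64: (10278/35608)²·(1−2123/10278)·313900/2123 = 9.7741441
  → Var(ȳ_str) = 392.70452.
Var(ȳ_srs) = (1 − 4467/35608)·1593000/4467 = 311.87804.
deff = 392.70452 / 311.87804 = 1.2592.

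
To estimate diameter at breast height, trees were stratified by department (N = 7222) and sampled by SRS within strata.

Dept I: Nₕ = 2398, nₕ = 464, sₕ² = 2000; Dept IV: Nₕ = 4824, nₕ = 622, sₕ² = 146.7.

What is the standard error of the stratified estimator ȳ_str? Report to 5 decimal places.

Var(ȳ_str) = Σₕ Wₕ²(1 − fₕ)sₕ²/nₕ with Wₕ = Nₕ/N, N = 7222.
Dept I: Wₕ = 0.33204099; term = 0.33204099²·(1 − 0.19349458)·2000/464 = 0.38326812.
Dept IV: Wₕ = 0.66795901; term = 0.66795901²·(1 − 0.12893864)·146.7/622 = 0.091661742.
Sum = 0.47492986.
SE = √(0.47492986) = 0.68915.

0.68915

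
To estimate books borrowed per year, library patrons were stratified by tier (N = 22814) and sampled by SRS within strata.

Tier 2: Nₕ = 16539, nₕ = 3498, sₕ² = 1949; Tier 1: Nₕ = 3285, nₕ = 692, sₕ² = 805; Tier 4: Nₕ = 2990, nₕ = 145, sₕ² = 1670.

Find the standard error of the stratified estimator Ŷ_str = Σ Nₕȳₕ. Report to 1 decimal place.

Var(Ŷ_str) = Σₕ Nₕ²(1 − fₕ)sₕ²/nₕ.
Tier 2: 16539²·(1 − 3498/16539)·1949/3498 = 1.2017446 × 10^8.
Tier 1: 3285²·(1 − 692/3285)·805/692 = 9.9089509 × 10^6.
Tier 4: 2990²·(1 − 145/2990)·1670/145 = 9.797199 × 10^7.
Sum = 2.280554 × 10^8.
SE = √(2.280554 × 10^8) = 15101.5.

15101.5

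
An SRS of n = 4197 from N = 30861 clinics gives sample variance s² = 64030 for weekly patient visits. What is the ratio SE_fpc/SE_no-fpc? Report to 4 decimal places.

0.9295

f = n/N = 4197/30861 = 0.13599689.
SE_no-fpc = √(s²/n) = 3.9059103; SE_fpc = √((1−f)s²/n) = 3.6306127.
Ratio = √(1−f) = 0.92951768.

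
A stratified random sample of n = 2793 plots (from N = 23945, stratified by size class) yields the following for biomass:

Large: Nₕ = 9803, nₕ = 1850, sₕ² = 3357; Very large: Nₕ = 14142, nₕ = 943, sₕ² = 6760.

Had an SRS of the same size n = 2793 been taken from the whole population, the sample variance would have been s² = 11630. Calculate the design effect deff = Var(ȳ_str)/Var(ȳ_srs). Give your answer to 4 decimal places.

Var(ȳ_str) = Σ Wₕ²(1−fₕ)sₕ²/nₕ with Wₕ = Nₕ/23945:
  Large: (9803/23945)²·(1−1850/9803)·3357/1850 = 0.2467402
  Very large: (14142/23945)²·(1−943/14142)·6760/943 = 2.3337653
  → Var(ȳ_str) = 2.5805055.
Var(ȳ_srs) = (1 − 2793/23945)·11630/2793 = 3.678285.
deff = 2.5805055 / 3.678285 = 0.7016.

0.7016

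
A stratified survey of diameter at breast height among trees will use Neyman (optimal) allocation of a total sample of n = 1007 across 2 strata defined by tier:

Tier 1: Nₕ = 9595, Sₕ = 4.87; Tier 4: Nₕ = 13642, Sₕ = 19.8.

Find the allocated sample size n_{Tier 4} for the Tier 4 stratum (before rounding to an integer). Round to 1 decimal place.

Neyman allocation: nₕ = n·NₕSₕ / Σⱼ NⱼSⱼ.
Σ NⱼSⱼ = 9595·4.87 + 13642·19.8 = 316839.25.
n_{Tier 4} = 1007·13642·19.8 / 316839.25 = 858.5.

858.5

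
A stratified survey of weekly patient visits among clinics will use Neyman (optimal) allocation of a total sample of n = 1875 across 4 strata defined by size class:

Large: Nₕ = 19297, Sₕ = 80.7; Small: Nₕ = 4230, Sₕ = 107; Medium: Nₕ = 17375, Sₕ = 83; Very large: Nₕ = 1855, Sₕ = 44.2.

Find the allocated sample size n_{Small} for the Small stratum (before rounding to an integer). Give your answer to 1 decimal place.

240.1

Neyman allocation: nₕ = n·NₕSₕ / Σⱼ NⱼSⱼ.
Σ NⱼSⱼ = 19297·80.7 + 4230·107 + 17375·83 + 1855·44.2 = 3.5339939 × 10^6.
n_{Small} = 1875·4230·107 / (3.5339939 × 10^6) = 240.1.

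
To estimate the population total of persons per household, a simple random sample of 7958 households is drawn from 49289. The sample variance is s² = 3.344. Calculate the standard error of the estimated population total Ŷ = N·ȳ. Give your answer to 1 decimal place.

Var(Ŷ) = N²·Var(ȳ) = N²·(1 − n/N)·s²/n.
f = 7958/49289 = 0.16145590; Var(ȳ) = 0.83854410·3.344/7958 = 3.5236133 × 10^-4.
Var(Ŷ) = 49289² · (3.5236133 × 10^-4) = 856028.56.
SE(Ŷ) = √(856028.56) = 925.2.

925.2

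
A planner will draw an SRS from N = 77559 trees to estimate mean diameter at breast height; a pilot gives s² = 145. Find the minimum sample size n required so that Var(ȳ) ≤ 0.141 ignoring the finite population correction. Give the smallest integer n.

Without fpc, n₀ = s²/D = 145/0.141 = 1028.3688.
Rounding up, n = 1029.

1029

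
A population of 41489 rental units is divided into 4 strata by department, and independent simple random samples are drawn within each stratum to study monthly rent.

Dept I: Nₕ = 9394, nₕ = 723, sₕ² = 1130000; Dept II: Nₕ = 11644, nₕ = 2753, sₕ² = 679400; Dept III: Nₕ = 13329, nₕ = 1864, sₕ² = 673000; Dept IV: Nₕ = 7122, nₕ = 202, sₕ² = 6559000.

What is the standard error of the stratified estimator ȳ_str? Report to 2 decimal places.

32.41

Var(ȳ_str) = Σₕ Wₕ²(1 − fₕ)sₕ²/nₕ with Wₕ = Nₕ/N, N = 41489.
Dept I: Wₕ = 0.22642146; term = 0.22642146²·(1 − 0.07696402)·1130000/723 = 73.959498.
Dept II: Wₕ = 0.28065270; term = 0.28065270²·(1 − 0.23643078)·679400/2753 = 14.842471.
Dept III: Wₕ = 0.32126588; term = 0.32126588²·(1 − 0.13984545)·673000/1864 = 32.053455.
Dept IV: Wₕ = 0.17165996; term = 0.17165996²·(1 − 0.02836282)·6559000/202 = 929.66909.
Sum = 1050.5245.
SE = √(1050.5245) = 32.41.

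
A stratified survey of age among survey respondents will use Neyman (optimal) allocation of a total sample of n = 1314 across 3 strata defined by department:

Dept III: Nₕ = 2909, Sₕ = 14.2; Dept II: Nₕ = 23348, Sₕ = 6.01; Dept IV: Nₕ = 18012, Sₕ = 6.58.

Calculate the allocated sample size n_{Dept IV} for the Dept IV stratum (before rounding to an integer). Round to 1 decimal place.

518.9

Neyman allocation: nₕ = n·NₕSₕ / Σⱼ NⱼSⱼ.
Σ NⱼSⱼ = 2909·14.2 + 23348·6.01 + 18012·6.58 = 300148.24.
n_{Dept IV} = 1314·18012·6.58 / 300148.24 = 518.9.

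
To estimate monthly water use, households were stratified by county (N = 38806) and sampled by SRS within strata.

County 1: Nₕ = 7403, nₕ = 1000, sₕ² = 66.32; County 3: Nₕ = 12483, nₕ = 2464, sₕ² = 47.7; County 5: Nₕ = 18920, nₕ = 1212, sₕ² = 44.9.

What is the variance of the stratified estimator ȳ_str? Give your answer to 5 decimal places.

0.01194

Var(ȳ_str) = Σₕ Wₕ²(1 − fₕ)sₕ²/nₕ with Wₕ = Nₕ/N, N = 38806.
County 1: Wₕ = 0.19076947; term = 0.19076947²·(1 − 0.13508037)·66.32/1000 = 0.0020875554.
County 3: Wₕ = 0.32167706; term = 0.32167706²·(1 − 0.19738845)·47.7/2464 = 0.0016077676.
County 5: Wₕ = 0.48755347; term = 0.48755347²·(1 − 0.06405920)·44.9/1212 = 0.0082420759.
Sum = 0.011937399.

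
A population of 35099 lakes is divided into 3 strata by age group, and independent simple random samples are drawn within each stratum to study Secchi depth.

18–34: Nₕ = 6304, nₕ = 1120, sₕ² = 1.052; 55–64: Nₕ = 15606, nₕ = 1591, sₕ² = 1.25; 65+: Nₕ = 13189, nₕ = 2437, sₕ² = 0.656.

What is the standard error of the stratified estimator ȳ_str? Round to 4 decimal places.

Var(ȳ_str) = Σₕ Wₕ²(1 − fₕ)sₕ²/nₕ with Wₕ = Nₕ/N, N = 35099.
18–34: Wₕ = 0.17960626; term = 0.17960626²·(1 − 0.17766497)·1.052/1120 = 2.4916637 × 10^-5.
55–64: Wₕ = 0.44462805; term = 0.44462805²·(1 − 0.10194797)·1.25/1591 = 1.3948742 × 10^-4.
65+: Wₕ = 0.37576569; term = 0.37576569²·(1 − 0.18477519)·0.656/2437 = 3.0985603 × 10^-5.
Sum = 1.9538966 × 10^-4.
SE = √(1.9538966 × 10^-4) = 0.0140.

0.0140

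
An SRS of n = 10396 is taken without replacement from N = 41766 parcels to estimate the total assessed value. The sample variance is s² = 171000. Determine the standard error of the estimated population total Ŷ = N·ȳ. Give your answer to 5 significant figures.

146800

Var(Ŷ) = N²·Var(ȳ) = N²·(1 − n/N)·s²/n.
f = 10396/41766 = 0.24891060; Var(ȳ) = 0.75108940·171000/10396 = 12.354395.
Var(Ŷ) = 41766² · 12.354395 = 2.1550991 × 10^10.
SE(Ŷ) = √(2.1550991 × 10^10) = 146800.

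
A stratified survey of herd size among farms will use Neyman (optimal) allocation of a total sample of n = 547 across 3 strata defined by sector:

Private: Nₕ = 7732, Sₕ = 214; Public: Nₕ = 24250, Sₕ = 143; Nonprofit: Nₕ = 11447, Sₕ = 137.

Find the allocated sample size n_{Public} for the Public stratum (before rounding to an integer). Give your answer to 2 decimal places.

Neyman allocation: nₕ = n·NₕSₕ / Σⱼ NⱼSⱼ.
Σ NⱼSⱼ = 7732·214 + 24250·143 + 11447·137 = 6.690637 × 10^6.
n_{Public} = 547·24250·143 / (6.690637 × 10^6) = 283.51.

283.51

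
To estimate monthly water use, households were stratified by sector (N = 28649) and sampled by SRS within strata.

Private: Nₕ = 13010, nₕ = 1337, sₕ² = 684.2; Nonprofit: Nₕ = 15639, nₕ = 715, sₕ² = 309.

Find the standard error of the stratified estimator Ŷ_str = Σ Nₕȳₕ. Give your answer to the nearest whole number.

Var(Ŷ_str) = Σₕ Nₕ²(1 − fₕ)sₕ²/nₕ.
Private: 13010²·(1 − 1337/13010)·684.2/1337 = 7.771618 × 10^7.
Nonprofit: 15639²·(1 − 715/15639)·309/715 = 1.0086643 × 10^8.
Sum = 1.7858261 × 10^8.
SE = √(1.7858261 × 10^8) = 13363.

13363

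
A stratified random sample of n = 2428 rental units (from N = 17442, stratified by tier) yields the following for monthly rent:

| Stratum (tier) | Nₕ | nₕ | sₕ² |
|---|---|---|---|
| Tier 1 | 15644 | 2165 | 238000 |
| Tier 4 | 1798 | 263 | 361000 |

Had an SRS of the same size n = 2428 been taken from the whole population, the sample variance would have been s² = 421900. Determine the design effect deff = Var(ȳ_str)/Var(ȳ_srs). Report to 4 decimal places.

Var(ȳ_str) = Σ Wₕ²(1−fₕ)sₕ²/nₕ with Wₕ = Nₕ/17442:
  Tier 1: (15644/17442)²·(1−2165/15644)·238000/2165 = 76.195965
  Tier 4: (1798/17442)²·(1−263/1798)·361000/263 = 12.452512
  → Var(ȳ_str) = 88.648477.
Var(ȳ_srs) = (1 − 2428/17442)·421900/2428 = 149.57568.
deff = 88.648477 / 149.57568 = 0.5927.

0.5927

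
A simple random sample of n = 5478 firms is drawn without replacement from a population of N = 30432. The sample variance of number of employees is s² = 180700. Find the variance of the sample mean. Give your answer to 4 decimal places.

27.0487

Under SRS without replacement, Var(ȳ) = (1 − f)·s²/n with f = n/N = 5478/30432 = 0.18000789.
Var(ȳ) = (1 − 0.18000789)·180700/5478 = 0.81999211·32.986491 = 27.048663.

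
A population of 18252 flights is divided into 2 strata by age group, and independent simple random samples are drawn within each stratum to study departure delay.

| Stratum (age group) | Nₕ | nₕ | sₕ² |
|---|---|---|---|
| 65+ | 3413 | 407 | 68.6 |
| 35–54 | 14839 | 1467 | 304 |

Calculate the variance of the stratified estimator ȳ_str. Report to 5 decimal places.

Var(ȳ_str) = Σₕ Wₕ²(1 − fₕ)sₕ²/nₕ with Wₕ = Nₕ/N, N = 18252.
65+: Wₕ = 0.18699321; term = 0.18699321²·(1 − 0.11924993)·68.6/407 = 0.0051907971.
35–54: Wₕ = 0.81300679; term = 0.81300679²·(1 − 0.09886111)·304/1467 = 0.1234308.
Sum = 0.1286216.

0.12862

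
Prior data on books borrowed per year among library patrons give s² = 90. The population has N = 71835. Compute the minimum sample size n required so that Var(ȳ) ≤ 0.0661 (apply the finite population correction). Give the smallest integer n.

1337

Without fpc, n₀ = s²/D = 90/0.0661 = 1361.5734.
With fpc, (1 − n/N)·s²/n ≤ D requires n ≥ n₀/(1 + n₀/N) = 1361.5734/(1 + 1361.5734/71835) = 1336.2460.
Rounding up, n = 1337.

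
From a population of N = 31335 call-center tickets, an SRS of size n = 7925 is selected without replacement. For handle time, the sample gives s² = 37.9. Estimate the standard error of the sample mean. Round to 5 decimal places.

0.05977

Under SRS without replacement, Var(ȳ) = (1 − f)·s²/n with f = n/N = 7925/31335 = 0.25291208.
Var(ȳ) = (1 − 0.25291208)·37.9/7925 = 0.74708792·0.0047823344 = 0.0035728243.
SE(ȳ) = √(0.0035728243) = 0.05977.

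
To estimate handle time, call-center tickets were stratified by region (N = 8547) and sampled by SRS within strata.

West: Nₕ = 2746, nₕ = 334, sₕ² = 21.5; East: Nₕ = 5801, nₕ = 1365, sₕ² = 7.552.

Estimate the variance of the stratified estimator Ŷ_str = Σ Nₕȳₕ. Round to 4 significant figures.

Var(Ŷ_str) = Σₕ Nₕ²(1 − fₕ)sₕ²/nₕ.
West: 2746²·(1 − 334/2746)·21.5/334 = 426353.5.
East: 5801²·(1 − 1365/5801)·7.552/1365 = 142371.72.
Sum = 568725.22.

568700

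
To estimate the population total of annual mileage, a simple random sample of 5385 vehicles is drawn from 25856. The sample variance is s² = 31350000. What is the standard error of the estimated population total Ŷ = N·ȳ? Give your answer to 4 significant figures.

1.755 × 10^6

Var(Ŷ) = N²·Var(ȳ) = N²·(1 − n/N)·s²/n.
f = 5385/25856 = 0.20826887; Var(ȳ) = 0.79173113·31350000/5385 = 4609.2425.
Var(Ŷ) = 25856² · 4609.2425 = 3.0814295 × 10^12.
SE(Ŷ) = √(3.0814295 × 10^12) = 1.755 × 10^6.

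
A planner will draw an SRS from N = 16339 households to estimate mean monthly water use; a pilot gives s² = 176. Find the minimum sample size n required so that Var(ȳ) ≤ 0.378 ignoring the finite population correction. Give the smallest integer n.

Without fpc, n₀ = s²/D = 176/0.378 = 465.6085.
Rounding up, n = 466.

466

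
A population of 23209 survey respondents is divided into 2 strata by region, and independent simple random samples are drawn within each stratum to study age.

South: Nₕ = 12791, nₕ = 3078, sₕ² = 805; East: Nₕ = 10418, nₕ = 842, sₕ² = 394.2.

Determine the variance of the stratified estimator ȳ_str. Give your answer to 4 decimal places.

0.1470

Var(ȳ_str) = Σₕ Wₕ²(1 − fₕ)sₕ²/nₕ with Wₕ = Nₕ/N, N = 23209.
South: Wₕ = 0.55112241; term = 0.55112241²·(1 − 0.24063795)·805/3078 = 0.060321523.
East: Wₕ = 0.44887759; term = 0.44887759²·(1 − 0.08082165)·394.2/842 = 0.086708198.
Sum = 0.14702972.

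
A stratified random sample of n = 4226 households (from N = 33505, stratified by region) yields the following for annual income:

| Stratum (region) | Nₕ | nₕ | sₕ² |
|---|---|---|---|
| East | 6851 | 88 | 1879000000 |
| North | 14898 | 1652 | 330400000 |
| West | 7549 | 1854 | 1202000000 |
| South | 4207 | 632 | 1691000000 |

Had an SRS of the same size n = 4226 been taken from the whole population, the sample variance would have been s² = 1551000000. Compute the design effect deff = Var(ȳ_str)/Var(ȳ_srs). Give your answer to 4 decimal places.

Var(ȳ_str) = Σ Wₕ²(1−fₕ)sₕ²/nₕ with Wₕ = Nₕ/33505:
  East: (6851/33505)²·(1−88/6851)·1879000000/88 = 881288.73
  North: (14898/33505)²·(1−1652/14898)·330400000/1652 = 35157.944
  West: (7549/33505)²·(1−1854/7549)·1202000000/1854 = 24828.967
  South: (4207/33505)²·(1−632/4207)·1691000000/632 = 35847.25
  → Var(ȳ_str) = 977122.89.
Var(ȳ_srs) = (1 − 4226/33505)·1551000000/4226 = 320722.13.
deff = 977122.89 / 320722.13 = 3.0466.

3.0466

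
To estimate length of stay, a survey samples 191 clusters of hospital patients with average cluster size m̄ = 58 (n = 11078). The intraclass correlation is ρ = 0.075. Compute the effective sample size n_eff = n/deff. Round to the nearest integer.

2100

deff = 1 + (58 − 1)·0.075 = 1 + 4.275 = 5.275.
n_eff = 11078 / 5.275 = 2100.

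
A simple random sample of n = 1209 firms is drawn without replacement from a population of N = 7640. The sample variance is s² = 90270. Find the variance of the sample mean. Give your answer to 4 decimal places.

Under SRS without replacement, Var(ȳ) = (1 − f)·s²/n with f = n/N = 1209/7640 = 0.15824607.
Var(ȳ) = (1 − 0.15824607)·90270/1209 = 0.84175393·74.665012 = 62.849567.

62.8496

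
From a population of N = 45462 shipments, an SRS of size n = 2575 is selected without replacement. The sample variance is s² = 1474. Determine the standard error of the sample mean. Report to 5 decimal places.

Under SRS without replacement, Var(ȳ) = (1 − f)·s²/n with f = n/N = 2575/45462 = 0.05664071.
Var(ȳ) = (1 − 0.05664071)·1474/2575 = 0.94335929·0.57242718 = 0.5400045.
SE(ȳ) = √(0.5400045) = 0.73485.

0.73485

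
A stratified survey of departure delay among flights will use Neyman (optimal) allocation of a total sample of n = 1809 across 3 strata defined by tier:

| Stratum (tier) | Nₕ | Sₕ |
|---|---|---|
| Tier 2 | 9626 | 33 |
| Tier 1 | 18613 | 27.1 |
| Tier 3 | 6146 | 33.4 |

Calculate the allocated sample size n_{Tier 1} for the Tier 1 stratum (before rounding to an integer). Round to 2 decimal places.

888.19

Neyman allocation: nₕ = n·NₕSₕ / Σⱼ NⱼSⱼ.
Σ NⱼSⱼ = 9626·33 + 18613·27.1 + 6146·33.4 = 1.0273467 × 10^6.
n_{Tier 1} = 1809·18613·27.1 / (1.0273467 × 10^6) = 888.19.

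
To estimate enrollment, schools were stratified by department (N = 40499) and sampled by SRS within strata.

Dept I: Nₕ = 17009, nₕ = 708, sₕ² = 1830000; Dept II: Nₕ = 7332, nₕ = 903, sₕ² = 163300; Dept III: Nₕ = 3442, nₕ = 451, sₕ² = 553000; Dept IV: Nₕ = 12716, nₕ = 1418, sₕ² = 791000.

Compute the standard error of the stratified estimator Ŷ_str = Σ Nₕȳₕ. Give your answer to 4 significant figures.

904400

Var(Ŷ_str) = Σₕ Nₕ²(1 − fₕ)sₕ²/nₕ.
Dept I: 17009²·(1 − 708/17009)·1830000/708 = 7.166562 × 10^11.
Dept II: 7332²·(1 − 903/7332)·163300/903 = 8.5244097 × 10^9.
Dept III: 3442²·(1 − 451/3442)·553000/451 = 1.2623386 × 10^10.
Dept IV: 12716²·(1 − 1418/12716)·791000/1418 = 8.0140554 × 10^10.
Sum = 8.1794455 × 10^11.
SE = √(8.1794455 × 10^11) = 904400.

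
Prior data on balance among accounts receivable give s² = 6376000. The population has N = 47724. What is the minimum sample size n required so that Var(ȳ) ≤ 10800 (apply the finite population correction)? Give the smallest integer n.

Without fpc, n₀ = s²/D = 6376000/10800 = 590.3704.
With fpc, (1 − n/N)·s²/n ≤ D requires n ≥ n₀/(1 + n₀/N) = 590.3704/(1 + 590.3704/47724) = 583.1565.
Rounding up, n = 584.

584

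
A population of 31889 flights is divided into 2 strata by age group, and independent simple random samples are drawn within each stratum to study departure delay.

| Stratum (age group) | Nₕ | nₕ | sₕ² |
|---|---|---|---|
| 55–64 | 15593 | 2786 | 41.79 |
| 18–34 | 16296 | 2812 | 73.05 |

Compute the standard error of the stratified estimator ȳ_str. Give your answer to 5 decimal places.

Var(ȳ_str) = Σₕ Wₕ²(1 − fₕ)sₕ²/nₕ with Wₕ = Nₕ/N, N = 31889.
55–64: Wₕ = 0.48897739; term = 0.48897739²·(1 − 0.17866992)·41.79/2786 = 0.0029456866.
18–34: Wₕ = 0.51102261; term = 0.51102261²·(1 − 0.17255768)·73.05/2812 = 0.0056133596.
Sum = 0.0085590462.
SE = √(0.0085590462) = 0.09252.

0.09252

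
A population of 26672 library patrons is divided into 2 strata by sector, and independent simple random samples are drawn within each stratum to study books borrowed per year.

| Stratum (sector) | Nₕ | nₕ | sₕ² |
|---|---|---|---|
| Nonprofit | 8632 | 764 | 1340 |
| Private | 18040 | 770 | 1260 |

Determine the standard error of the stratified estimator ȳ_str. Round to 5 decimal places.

Var(ȳ_str) = Σₕ Wₕ²(1 − fₕ)sₕ²/nₕ with Wₕ = Nₕ/N, N = 26672.
Nonprofit: Wₕ = 0.32363527; term = 0.32363527²·(1 − 0.08850788)·1340/764 = 0.16744649.
Private: Wₕ = 0.67636473; term = 0.67636473²·(1 − 0.04268293)·1260/770 = 0.71663419.
Sum = 0.88408068.
SE = √(0.88408068) = 0.94026.

0.94026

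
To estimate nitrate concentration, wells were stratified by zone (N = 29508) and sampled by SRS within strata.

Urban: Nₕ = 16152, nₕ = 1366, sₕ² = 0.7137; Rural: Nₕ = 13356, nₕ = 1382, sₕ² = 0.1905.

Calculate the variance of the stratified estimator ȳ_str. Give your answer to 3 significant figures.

Var(ȳ_str) = Σₕ Wₕ²(1 − fₕ)sₕ²/nₕ with Wₕ = Nₕ/N, N = 29508.
Urban: Wₕ = 0.54737698; term = 0.54737698²·(1 − 0.08457157)·0.7137/1366 = 1.4330537 × 10^-4.
Rural: Wₕ = 0.45262302; term = 0.45262302²·(1 − 0.10347409)·0.1905/1382 = 2.531763 × 10^-5.
Sum = 1.68623 × 10^-4.

1.69 × 10^-4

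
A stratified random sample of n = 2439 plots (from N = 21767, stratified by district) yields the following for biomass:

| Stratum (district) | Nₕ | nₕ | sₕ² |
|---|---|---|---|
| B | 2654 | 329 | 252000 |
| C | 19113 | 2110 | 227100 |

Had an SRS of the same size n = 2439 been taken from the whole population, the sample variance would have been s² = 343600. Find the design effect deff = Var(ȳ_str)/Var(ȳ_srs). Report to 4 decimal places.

0.6699

Var(ȳ_str) = Σ Wₕ²(1−fₕ)sₕ²/nₕ with Wₕ = Nₕ/21767:
  B: (2654/21767)²·(1−329/2654)·252000/329 = 9.975424
  C: (19113/21767)²·(1−2110/19113)·227100/2110 = 73.823042
  → Var(ȳ_str) = 83.798466.
Var(ȳ_srs) = (1 − 2439/21767)·343600/2439 = 125.09205.
deff = 83.798466 / 125.09205 = 0.6699.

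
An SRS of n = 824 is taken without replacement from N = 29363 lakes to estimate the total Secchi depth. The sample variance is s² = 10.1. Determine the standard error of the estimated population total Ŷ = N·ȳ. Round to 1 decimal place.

3204.9

Var(Ŷ) = N²·Var(ȳ) = N²·(1 − n/N)·s²/n.
f = 824/29363 = 0.02806253; Var(ȳ) = 0.97193747·10.1/824 = 0.011913311.
Var(Ŷ) = 29363² · 0.011913311 = 1.0271487 × 10^7.
SE(Ŷ) = √(1.0271487 × 10^7) = 3204.9.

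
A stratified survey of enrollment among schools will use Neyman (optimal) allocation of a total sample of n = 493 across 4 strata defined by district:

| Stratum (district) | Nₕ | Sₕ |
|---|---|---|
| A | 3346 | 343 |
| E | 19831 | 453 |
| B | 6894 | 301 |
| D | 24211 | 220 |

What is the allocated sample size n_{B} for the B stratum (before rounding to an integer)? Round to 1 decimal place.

Neyman allocation: nₕ = n·NₕSₕ / Σⱼ NⱼSⱼ.
Σ NⱼSⱼ = 3346·343 + 19831·453 + 6894·301 + 24211·220 = 1.7532635 × 10^7.
n_{B} = 493·6894·301 / (1.7532635 × 10^7) = 58.3.

58.3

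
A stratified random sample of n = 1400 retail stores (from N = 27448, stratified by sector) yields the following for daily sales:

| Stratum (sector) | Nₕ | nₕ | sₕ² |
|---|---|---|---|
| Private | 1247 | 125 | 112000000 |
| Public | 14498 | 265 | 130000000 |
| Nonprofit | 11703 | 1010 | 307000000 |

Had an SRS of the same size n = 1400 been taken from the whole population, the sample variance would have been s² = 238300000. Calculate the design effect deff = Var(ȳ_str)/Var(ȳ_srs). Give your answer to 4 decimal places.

1.1547

Var(ȳ_str) = Σ Wₕ²(1−fₕ)sₕ²/nₕ with Wₕ = Nₕ/27448:
  Private: (1247/27448)²·(1−125/1247)·112000000/125 = 1663.9716
  Public: (14498/27448)²·(1−265/14498)·130000000/265 = 134363.28
  Nonprofit: (11703/27448)²·(1−1010/11703)·307000000/1010 = 50488.488
  → Var(ȳ_str) = 186515.74.
Var(ȳ_srs) = (1 − 1400/27448)·238300000/1400 = 161532.41.
deff = 186515.74 / 161532.41 = 1.1547.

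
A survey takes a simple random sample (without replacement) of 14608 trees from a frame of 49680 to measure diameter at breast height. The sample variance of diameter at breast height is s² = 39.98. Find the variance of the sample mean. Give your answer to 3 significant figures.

0.00193

Under SRS without replacement, Var(ȳ) = (1 − f)·s²/n with f = n/N = 14608/49680 = 0.29404187.
Var(ȳ) = (1 − 0.29404187)·39.98/14608 = 0.70595813·0.0027368565 = 0.0019321061.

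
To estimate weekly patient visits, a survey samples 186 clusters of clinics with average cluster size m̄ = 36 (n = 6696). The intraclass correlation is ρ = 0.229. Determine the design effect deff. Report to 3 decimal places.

deff = 1 + (36 − 1)·0.229 = 1 + 8.015 = 9.015.

9.015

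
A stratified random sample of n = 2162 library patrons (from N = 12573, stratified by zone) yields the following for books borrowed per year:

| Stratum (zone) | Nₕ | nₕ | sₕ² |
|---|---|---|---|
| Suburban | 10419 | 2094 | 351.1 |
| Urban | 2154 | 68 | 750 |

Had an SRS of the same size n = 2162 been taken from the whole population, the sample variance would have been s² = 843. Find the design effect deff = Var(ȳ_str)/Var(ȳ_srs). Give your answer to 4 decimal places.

1.2559

Var(ȳ_str) = Σ Wₕ²(1−fₕ)sₕ²/nₕ with Wₕ = Nₕ/12573:
  Suburban: (10419/12573)²·(1−2094/10419)·351.1/2094 = 0.09199974
  Urban: (2154/12573)²·(1−68/2154)·750/68 = 0.31349782
  → Var(ȳ_str) = 0.40549756.
Var(ȳ_srs) = (1 − 2162/12573)·843/2162 = 0.32286831.
deff = 0.40549756 / 0.32286831 = 1.2559.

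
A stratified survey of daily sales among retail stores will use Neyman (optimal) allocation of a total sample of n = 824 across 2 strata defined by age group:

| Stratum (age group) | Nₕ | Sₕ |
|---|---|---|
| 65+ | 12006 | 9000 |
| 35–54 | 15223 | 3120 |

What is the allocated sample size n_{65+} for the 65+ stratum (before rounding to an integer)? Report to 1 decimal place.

Neyman allocation: nₕ = n·NₕSₕ / Σⱼ NⱼSⱼ.
Σ NⱼSⱼ = 12006·9000 + 15223·3120 = 1.5554976 × 10^8.
n_{65+} = 824·12006·9000 / (1.5554976 × 10^8) = 572.4.

572.4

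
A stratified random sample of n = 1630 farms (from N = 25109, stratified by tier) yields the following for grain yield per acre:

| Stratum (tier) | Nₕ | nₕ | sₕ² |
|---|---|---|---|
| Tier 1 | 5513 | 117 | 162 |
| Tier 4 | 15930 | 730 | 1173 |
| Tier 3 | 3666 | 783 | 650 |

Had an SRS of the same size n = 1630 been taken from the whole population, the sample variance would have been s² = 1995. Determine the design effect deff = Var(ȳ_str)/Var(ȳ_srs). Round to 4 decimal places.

Var(ȳ_str) = Σ Wₕ²(1−fₕ)sₕ²/nₕ with Wₕ = Nₕ/25109:
  Tier 1: (5513/25109)²·(1−117/5513)·162/117 = 0.065332647
  Tier 4: (15930/25109)²·(1−730/15930)·1173/730 = 0.61712861
  Tier 3: (3666/25109)²·(1−783/3666)·650/783 = 0.013916495
  → Var(ȳ_str) = 0.69637775.
Var(ȳ_srs) = (1 − 1630/25109)·1995/1630 = 1.1444728.
deff = 0.69637775 / 1.1444728 = 0.6085.

0.6085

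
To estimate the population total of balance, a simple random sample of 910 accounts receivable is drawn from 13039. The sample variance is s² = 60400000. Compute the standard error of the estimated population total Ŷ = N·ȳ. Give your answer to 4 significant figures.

3.240 × 10^6

Var(Ŷ) = N²·Var(ȳ) = N²·(1 − n/N)·s²/n.
f = 910/13039 = 0.06979063; Var(ȳ) = 0.93020937·60400000/910 = 61741.369.
Var(Ŷ) = 13039² · 61741.369 = 1.0496991 × 10^13.
SE(Ŷ) = √(1.0496991 × 10^13) = 3.240 × 10^6.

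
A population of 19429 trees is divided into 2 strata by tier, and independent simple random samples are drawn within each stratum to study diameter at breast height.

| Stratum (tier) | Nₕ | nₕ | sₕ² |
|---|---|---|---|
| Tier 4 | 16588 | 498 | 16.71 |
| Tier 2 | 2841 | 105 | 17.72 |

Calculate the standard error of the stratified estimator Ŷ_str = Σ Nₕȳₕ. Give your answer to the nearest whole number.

3204

Var(Ŷ_str) = Σₕ Nₕ²(1 − fₕ)sₕ²/nₕ.
Tier 4: 16588²·(1 − 498/16588)·16.71/498 = 8.9556514 × 10^6.
Tier 2: 2841²·(1 − 105/2841)·17.72/105 = 1.3117822 × 10^6.
Sum = 1.0267434 × 10^7.
SE = √(1.0267434 × 10^7) = 3204.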